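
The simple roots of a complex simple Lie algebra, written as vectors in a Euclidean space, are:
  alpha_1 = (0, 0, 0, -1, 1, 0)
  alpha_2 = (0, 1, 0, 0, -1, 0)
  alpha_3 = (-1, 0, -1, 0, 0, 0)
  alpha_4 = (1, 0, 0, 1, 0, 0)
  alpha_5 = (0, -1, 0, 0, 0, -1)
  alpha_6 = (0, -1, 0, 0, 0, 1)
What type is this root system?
D_6 (so(12))

Compute the Cartan integers a_ij = 2(alpha_i, alpha_j)/(alpha_j, alpha_j); the resulting 6x6 Cartan matrix is
[[2, -1, 0, -1, 0, 0], [-1, 2, 0, 0, -1, -1], [0, 0, 2, -1, 0, 0], [-1, 0, -1, 2, 0, 0], [0, -1, 0, 0, 2, 0], [0, -1, 0, 0, 0, 2]].
All simple roots have the same length, so the diagram is simply laced. The associated Dynkin diagram is a chain of 4 nodes with a fork of two nodes at one end (D_6), so the type is D_6 (the algebra so(12)).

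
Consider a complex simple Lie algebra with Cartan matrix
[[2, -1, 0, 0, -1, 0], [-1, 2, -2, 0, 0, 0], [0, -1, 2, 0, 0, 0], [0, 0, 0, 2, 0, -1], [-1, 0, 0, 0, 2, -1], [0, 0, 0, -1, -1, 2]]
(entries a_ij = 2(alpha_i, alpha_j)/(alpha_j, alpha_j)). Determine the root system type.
B6

The matrix has rank 6 with 2's on the diagonal. Reading the off-diagonal entries as Dynkin edges (a single edge where a_ij = a_ji = -1; a double or triple edge where a_ij * a_ji = 2 or 3), the diagram is a chain of 6 nodes with a double edge at one end; the terminal node there is the unique short simple root (B_6). One simple-root ordering that puts it in standard form is (alpha_4, alpha_6, alpha_5, alpha_1, alpha_2, alpha_3). So the algebra is type B_6, i.e. so(13).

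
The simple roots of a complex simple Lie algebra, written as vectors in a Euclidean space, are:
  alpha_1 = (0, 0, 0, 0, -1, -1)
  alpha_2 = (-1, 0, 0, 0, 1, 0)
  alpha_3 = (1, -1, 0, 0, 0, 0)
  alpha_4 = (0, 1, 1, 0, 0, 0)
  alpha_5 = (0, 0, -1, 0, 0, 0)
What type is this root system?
B_5

Compute the Cartan integers a_ij = 2(alpha_i, alpha_j)/(alpha_j, alpha_j); the resulting 5x5 Cartan matrix is
[[2, -1, 0, 0, 0], [-1, 2, -1, 0, 0], [0, -1, 2, -1, 0], [0, 0, -1, 2, -2], [0, 0, 0, -1, 2]].
The roots have two lengths (squared-length ratio 2:1); the short ones are alpha_{5}. The associated Dynkin diagram is a chain of 5 nodes with a double edge at one end; the terminal node there is the unique short simple root (B_5), so the type is B_5 (the algebra so(11)).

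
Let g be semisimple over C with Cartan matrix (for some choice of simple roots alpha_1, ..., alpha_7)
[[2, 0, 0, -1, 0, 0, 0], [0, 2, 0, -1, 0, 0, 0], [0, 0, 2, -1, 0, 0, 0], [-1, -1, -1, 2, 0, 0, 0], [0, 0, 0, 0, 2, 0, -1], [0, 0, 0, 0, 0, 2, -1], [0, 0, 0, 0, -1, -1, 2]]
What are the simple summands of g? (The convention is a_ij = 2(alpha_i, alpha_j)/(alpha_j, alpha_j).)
A_3 + D_4

The diagram associated to this matrix has two connected components: the simple roots {alpha_5, alpha_6, alpha_7} form a chain of 3 nodes with single edges (A_3), and {alpha_1, alpha_2, alpha_3, alpha_4} form a chain of 2 nodes with a fork of two nodes at one end (D_4). A semisimple Lie algebra decomposes uniquely as the direct sum of simple ideals, one per connected component of its Dynkin diagram, so g ≅ A_3 ⊕ D_4 (dimension 15 + 28 = 43).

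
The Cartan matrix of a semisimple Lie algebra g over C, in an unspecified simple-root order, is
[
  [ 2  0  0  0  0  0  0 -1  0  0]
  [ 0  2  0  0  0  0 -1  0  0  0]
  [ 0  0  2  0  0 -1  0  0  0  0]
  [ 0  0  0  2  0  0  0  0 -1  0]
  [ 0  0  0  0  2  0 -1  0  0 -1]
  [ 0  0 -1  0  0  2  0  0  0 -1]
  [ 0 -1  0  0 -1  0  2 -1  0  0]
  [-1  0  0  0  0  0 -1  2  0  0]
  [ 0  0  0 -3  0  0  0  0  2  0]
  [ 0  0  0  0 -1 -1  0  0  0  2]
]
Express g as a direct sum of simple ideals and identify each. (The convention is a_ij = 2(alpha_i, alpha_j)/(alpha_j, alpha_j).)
E_8 + G_2

The diagram associated to this matrix has two connected components: the simple roots {alpha_1, alpha_2, alpha_3, alpha_5, alpha_6, alpha_7, alpha_8, alpha_10} form a chain of 7 nodes with one extra node attached to the third node from one end (E_8), and {alpha_4, alpha_9} form two nodes joined by a triple edge (G_2). A semisimple Lie algebra decomposes uniquely as the direct sum of simple ideals, one per connected component of its Dynkin diagram, so g ≅ E_8 ⊕ G_2 (dimension 248 + 14 = 262).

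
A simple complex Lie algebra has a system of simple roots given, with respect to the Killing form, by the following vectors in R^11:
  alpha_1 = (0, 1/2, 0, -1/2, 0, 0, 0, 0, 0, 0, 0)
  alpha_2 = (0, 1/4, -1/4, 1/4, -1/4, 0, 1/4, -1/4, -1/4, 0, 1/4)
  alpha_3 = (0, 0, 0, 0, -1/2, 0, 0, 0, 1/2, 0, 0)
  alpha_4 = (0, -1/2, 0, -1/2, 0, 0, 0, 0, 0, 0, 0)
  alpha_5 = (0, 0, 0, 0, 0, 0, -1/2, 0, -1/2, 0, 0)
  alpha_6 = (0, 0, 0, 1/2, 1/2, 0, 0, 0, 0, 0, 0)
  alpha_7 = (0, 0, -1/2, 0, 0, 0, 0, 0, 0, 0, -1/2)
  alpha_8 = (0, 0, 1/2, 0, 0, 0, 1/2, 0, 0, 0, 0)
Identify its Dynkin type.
Compute the Cartan integers a_ij = 2(alpha_i, alpha_j)/(alpha_j, alpha_j); the resulting 8x8 Cartan matrix is
[[2, 0, 0, 0, 0, -1, 0, 0], [0, 2, 0, -1, 0, 0, 0, 0], [0, 0, 2, 0, -1, -1, 0, 0], [0, -1, 0, 2, 0, -1, 0, 0], [0, 0, -1, 0, 2, 0, 0, -1], [-1, 0, -1, -1, 0, 2, 0, 0], [0, 0, 0, 0, 0, 0, 2, -1], [0, 0, 0, 0, -1, 0, -1, 2]].
All simple roots have the same length, so the diagram is simply laced. The associated Dynkin diagram is a chain of 7 nodes with one extra node attached to the third node from one end (E_8), so the type is E_8.

type E_8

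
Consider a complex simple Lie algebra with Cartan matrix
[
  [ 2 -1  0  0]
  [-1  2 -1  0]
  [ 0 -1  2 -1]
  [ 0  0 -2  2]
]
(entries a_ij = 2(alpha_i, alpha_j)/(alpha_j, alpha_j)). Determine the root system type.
The matrix has rank 4 with 2's on the diagonal. Reading the off-diagonal entries as Dynkin edges (a single edge where a_ij = a_ji = -1; a double or triple edge where a_ij * a_ji = 2 or 3), the diagram is a chain of 4 nodes with a double edge at one end; the terminal node there is the unique long simple root (C_4). One simple-root ordering that puts it in standard form is (alpha_1, alpha_2, alpha_3, alpha_4). So the algebra is type C_4, i.e. sp(8).

type C_4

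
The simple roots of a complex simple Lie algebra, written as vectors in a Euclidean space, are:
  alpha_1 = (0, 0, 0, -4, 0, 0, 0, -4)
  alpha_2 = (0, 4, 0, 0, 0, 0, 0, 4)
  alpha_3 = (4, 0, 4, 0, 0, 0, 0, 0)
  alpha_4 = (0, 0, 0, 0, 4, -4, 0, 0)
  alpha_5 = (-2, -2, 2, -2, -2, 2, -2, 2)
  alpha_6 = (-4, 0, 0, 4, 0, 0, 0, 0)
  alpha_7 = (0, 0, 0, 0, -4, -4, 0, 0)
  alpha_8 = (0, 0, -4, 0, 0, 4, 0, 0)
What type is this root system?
Compute the Cartan integers a_ij = 2(alpha_i, alpha_j)/(alpha_j, alpha_j); the resulting 8x8 Cartan matrix is
[[2, -1, 0, 0, 0, -1, 0, 0], [-1, 2, 0, 0, 0, 0, 0, 0], [0, 0, 2, 0, 0, -1, 0, -1], [0, 0, 0, 2, -1, 0, 0, -1], [0, 0, 0, -1, 2, 0, 0, 0], [-1, 0, -1, 0, 0, 2, 0, 0], [0, 0, 0, 0, 0, 0, 2, -1], [0, 0, -1, -1, 0, 0, -1, 2]].
All simple roots have the same length, so the diagram is simply laced. The associated Dynkin diagram is a chain of 7 nodes with one extra node attached to the third node from one end (E_8), so the type is E_8.

E_8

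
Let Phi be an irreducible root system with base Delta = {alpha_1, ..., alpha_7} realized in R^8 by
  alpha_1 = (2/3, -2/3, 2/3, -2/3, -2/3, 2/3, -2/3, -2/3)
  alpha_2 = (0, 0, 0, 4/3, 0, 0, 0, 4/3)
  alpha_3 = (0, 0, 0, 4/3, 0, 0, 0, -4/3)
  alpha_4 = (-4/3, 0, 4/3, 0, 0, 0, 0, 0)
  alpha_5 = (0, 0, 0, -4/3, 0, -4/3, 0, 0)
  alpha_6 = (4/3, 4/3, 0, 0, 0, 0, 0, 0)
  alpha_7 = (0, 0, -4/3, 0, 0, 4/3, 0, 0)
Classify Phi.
Compute the Cartan integers a_ij = 2(alpha_i, alpha_j)/(alpha_j, alpha_j); the resulting 7x7 Cartan matrix is
[[2, -1, 0, 0, 0, 0, 0], [-1, 2, 0, 0, -1, 0, 0], [0, 0, 2, 0, -1, 0, 0], [0, 0, 0, 2, 0, -1, -1], [0, -1, -1, 0, 2, 0, -1], [0, 0, 0, -1, 0, 2, 0], [0, 0, 0, -1, -1, 0, 2]].
All simple roots have the same length, so the diagram is simply laced. The associated Dynkin diagram is a chain of 6 nodes with one extra node attached to the third node from one end (E_7), so the type is E_7.

E_7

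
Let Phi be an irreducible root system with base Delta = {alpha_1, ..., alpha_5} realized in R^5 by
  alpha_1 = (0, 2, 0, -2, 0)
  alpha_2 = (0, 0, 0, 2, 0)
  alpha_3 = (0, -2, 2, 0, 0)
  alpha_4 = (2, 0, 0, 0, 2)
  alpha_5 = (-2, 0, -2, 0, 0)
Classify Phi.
B_5

Compute the Cartan integers a_ij = 2(alpha_i, alpha_j)/(alpha_j, alpha_j); the resulting 5x5 Cartan matrix is
[[2, -2, -1, 0, 0], [-1, 2, 0, 0, 0], [-1, 0, 2, 0, -1], [0, 0, 0, 2, -1], [0, 0, -1, -1, 2]].
The roots have two lengths (squared-length ratio 2:1); the short ones are alpha_{2}. The associated Dynkin diagram is a chain of 5 nodes with a double edge at one end; the terminal node there is the unique short simple root (B_5), so the type is B_5 (the algebra so(11)).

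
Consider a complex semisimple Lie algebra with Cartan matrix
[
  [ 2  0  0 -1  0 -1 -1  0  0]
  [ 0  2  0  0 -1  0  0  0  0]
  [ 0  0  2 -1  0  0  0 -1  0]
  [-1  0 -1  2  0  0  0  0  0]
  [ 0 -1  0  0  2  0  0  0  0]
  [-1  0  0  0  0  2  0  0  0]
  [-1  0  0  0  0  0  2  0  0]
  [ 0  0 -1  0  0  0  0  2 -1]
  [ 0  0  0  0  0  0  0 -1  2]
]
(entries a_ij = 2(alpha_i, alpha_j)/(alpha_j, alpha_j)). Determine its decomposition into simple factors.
type A_2 + type D_7

The diagram associated to this matrix has two connected components: the simple roots {alpha_2, alpha_5} form a chain of 2 nodes with single edges (A_2), and {alpha_1, alpha_3, alpha_4, alpha_6, alpha_7, alpha_8, alpha_9} form a chain of 5 nodes with a fork of two nodes at one end (D_7). A semisimple Lie algebra decomposes uniquely as the direct sum of simple ideals, one per connected component of its Dynkin diagram, so g ≅ A_2 ⊕ D_7 (dimension 8 + 91 = 99).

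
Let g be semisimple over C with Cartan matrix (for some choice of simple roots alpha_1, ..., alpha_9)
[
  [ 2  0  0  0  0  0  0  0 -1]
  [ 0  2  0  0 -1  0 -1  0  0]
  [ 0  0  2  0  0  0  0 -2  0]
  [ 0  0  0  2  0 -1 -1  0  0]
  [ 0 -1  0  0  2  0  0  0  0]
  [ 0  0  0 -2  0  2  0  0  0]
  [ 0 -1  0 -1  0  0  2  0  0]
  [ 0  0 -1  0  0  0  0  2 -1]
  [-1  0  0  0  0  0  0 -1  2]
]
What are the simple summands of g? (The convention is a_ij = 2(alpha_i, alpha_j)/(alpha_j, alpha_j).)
C_4 (sp(8)) ⊕ C_5 (sp(10))

The diagram associated to this matrix has two connected components: the simple roots {alpha_1, alpha_3, alpha_8, alpha_9} form a chain of 4 nodes with a double edge at one end; the terminal node there is the unique long simple root (C_4), and {alpha_2, alpha_4, alpha_5, alpha_6, alpha_7} form a chain of 5 nodes with a double edge at one end; the terminal node there is the unique long simple root (C_5). A semisimple Lie algebra decomposes uniquely as the direct sum of simple ideals, one per connected component of its Dynkin diagram, so g ≅ C_4 ⊕ C_5 (dimension 36 + 55 = 91).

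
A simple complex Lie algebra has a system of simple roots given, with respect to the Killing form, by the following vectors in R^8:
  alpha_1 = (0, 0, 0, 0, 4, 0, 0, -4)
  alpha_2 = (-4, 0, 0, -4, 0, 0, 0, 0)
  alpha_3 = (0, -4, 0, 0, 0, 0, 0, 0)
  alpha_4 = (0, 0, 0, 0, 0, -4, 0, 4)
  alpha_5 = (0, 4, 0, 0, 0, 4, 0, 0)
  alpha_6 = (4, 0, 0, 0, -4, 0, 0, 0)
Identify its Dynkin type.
Compute the Cartan integers a_ij = 2(alpha_i, alpha_j)/(alpha_j, alpha_j); the resulting 6x6 Cartan matrix is
[[2, 0, 0, -1, 0, -1], [0, 2, 0, 0, 0, -1], [0, 0, 2, 0, -1, 0], [-1, 0, 0, 2, -1, 0], [0, 0, -2, -1, 2, 0], [-1, -1, 0, 0, 0, 2]].
The roots have two lengths (squared-length ratio 2:1); the short ones are alpha_{3}. The associated Dynkin diagram is a chain of 6 nodes with a double edge at one end; the terminal node there is the unique short simple root (B_6), so the type is B_6 (the algebra so(13)).

type B_6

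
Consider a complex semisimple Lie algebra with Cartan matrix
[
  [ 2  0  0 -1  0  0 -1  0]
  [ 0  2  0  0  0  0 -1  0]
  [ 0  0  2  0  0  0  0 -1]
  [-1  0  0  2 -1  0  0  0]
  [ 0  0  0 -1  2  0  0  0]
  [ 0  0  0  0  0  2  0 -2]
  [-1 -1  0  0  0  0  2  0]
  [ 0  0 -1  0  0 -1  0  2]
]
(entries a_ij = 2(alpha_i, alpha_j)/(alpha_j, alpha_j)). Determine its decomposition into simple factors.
A5 + C3

The diagram associated to this matrix has two connected components: the simple roots {alpha_1, alpha_2, alpha_4, alpha_5, alpha_7} form a chain of 5 nodes with single edges (A_5), and {alpha_3, alpha_6, alpha_8} form a chain of 3 nodes with a double edge at one end; the terminal node there is the unique long simple root (C_3). A semisimple Lie algebra decomposes uniquely as the direct sum of simple ideals, one per connected component of its Dynkin diagram, so g ≅ A_5 ⊕ C_3 (dimension 35 + 21 = 56).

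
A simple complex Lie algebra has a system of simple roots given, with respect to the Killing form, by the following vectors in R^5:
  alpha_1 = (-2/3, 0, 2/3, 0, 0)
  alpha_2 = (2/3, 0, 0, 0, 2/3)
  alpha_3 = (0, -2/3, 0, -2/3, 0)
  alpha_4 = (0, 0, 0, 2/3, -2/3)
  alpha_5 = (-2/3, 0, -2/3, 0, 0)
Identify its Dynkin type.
Compute the Cartan integers a_ij = 2(alpha_i, alpha_j)/(alpha_j, alpha_j); the resulting 5x5 Cartan matrix is
[[2, -1, 0, 0, 0], [-1, 2, 0, -1, -1], [0, 0, 2, -1, 0], [0, -1, -1, 2, 0], [0, -1, 0, 0, 2]].
All simple roots have the same length, so the diagram is simply laced. The associated Dynkin diagram is a chain of 3 nodes with a fork of two nodes at one end (D_5), so the type is D_5 (the algebra so(10)).

D_5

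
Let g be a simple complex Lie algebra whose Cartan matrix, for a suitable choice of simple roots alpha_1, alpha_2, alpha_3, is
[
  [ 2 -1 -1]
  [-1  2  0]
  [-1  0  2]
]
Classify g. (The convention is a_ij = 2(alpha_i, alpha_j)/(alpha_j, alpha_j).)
A_3 (sl(4))

The matrix has rank 3 with 2's on the diagonal. Reading the off-diagonal entries as Dynkin edges (a single edge where a_ij = a_ji = -1; a double or triple edge where a_ij * a_ji = 2 or 3), the diagram is a chain of 3 nodes with single edges (A_3). One simple-root ordering that puts it in standard form is (alpha_2, alpha_1, alpha_3). So the algebra is type A_3, i.e. sl(4).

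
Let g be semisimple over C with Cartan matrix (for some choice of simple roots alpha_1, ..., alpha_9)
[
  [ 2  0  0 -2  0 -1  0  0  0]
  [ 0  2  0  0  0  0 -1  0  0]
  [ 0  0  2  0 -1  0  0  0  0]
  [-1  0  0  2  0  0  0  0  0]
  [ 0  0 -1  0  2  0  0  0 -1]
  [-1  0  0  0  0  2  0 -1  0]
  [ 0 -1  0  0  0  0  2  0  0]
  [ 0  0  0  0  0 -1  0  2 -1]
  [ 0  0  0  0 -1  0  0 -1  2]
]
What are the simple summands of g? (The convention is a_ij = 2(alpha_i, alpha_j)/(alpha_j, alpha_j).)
The diagram associated to this matrix has two connected components: the simple roots {alpha_2, alpha_7} form a chain of 2 nodes with single edges (A_2), and {alpha_1, alpha_3, alpha_4, alpha_5, alpha_6, alpha_8, alpha_9} form a chain of 7 nodes with a double edge at one end; the terminal node there is the unique short simple root (B_7). A semisimple Lie algebra decomposes uniquely as the direct sum of simple ideals, one per connected component of its Dynkin diagram, so g ≅ A_2 ⊕ B_7 (dimension 8 + 105 = 113).

type A_2 + type B_7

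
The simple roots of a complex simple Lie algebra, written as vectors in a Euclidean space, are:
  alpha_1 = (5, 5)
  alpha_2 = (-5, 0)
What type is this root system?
type B_2

Compute the Cartan integers a_ij = 2(alpha_i, alpha_j)/(alpha_j, alpha_j); the resulting 2x2 Cartan matrix is
[[2, -2], [-1, 2]].
The roots have two lengths (squared-length ratio 2:1); the short ones are alpha_{2}. The associated Dynkin diagram is a chain of 2 nodes with a double edge at one end; the terminal node there is the unique short simple root (B_2), so the type is B_2 (the algebra so(5)).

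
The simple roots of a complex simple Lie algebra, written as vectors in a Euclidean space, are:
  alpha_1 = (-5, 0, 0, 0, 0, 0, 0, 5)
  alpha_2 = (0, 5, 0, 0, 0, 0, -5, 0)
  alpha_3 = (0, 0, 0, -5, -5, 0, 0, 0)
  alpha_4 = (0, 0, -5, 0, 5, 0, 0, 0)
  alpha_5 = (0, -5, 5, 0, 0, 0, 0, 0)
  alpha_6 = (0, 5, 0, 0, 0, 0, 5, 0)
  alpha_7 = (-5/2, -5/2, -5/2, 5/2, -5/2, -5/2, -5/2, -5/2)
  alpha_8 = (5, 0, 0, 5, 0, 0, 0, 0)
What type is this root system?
Compute the Cartan integers a_ij = 2(alpha_i, alpha_j)/(alpha_j, alpha_j); the resulting 8x8 Cartan matrix is
[[2, 0, 0, 0, 0, 0, 0, -1], [0, 2, 0, 0, -1, 0, 0, 0], [0, 0, 2, -1, 0, 0, 0, -1], [0, 0, -1, 2, -1, 0, 0, 0], [0, -1, 0, -1, 2, -1, 0, 0], [0, 0, 0, 0, -1, 2, -1, 0], [0, 0, 0, 0, 0, -1, 2, 0], [-1, 0, -1, 0, 0, 0, 0, 2]].
All simple roots have the same length, so the diagram is simply laced. The associated Dynkin diagram is a chain of 7 nodes with one extra node attached to the third node from one end (E_8), so the type is E_8.

type E_8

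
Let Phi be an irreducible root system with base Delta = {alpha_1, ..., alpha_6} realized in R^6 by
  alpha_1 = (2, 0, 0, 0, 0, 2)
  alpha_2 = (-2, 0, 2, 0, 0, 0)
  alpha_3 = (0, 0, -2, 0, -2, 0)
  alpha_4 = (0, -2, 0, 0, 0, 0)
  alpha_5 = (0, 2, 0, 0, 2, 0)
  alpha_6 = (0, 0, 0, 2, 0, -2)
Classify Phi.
B_6 (so(13))

Compute the Cartan integers a_ij = 2(alpha_i, alpha_j)/(alpha_j, alpha_j); the resulting 6x6 Cartan matrix is
[[2, -1, 0, 0, 0, -1], [-1, 2, -1, 0, 0, 0], [0, -1, 2, 0, -1, 0], [0, 0, 0, 2, -1, 0], [0, 0, -1, -2, 2, 0], [-1, 0, 0, 0, 0, 2]].
The roots have two lengths (squared-length ratio 2:1); the short ones are alpha_{4}. The associated Dynkin diagram is a chain of 6 nodes with a double edge at one end; the terminal node there is the unique short simple root (B_6), so the type is B_6 (the algebra so(13)).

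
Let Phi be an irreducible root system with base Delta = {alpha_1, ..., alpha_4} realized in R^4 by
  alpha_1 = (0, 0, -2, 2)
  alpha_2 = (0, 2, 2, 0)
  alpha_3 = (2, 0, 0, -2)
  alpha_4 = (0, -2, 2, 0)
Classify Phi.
Compute the Cartan integers a_ij = 2(alpha_i, alpha_j)/(alpha_j, alpha_j); the resulting 4x4 Cartan matrix is
[[2, -1, -1, -1], [-1, 2, 0, 0], [-1, 0, 2, 0], [-1, 0, 0, 2]].
All simple roots have the same length, so the diagram is simply laced. The associated Dynkin diagram is a chain of 2 nodes with a fork of two nodes at one end (D_4), so the type is D_4 (the algebra so(8)).

D_4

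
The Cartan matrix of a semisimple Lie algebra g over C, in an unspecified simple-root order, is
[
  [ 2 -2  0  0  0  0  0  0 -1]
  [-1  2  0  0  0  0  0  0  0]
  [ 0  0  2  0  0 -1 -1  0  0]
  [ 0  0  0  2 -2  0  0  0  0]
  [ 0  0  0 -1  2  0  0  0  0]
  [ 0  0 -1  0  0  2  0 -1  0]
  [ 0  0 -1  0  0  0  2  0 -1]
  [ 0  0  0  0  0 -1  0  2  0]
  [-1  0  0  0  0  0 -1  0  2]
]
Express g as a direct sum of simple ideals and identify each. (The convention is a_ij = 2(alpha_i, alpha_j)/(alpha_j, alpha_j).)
B_2 + B_7

The diagram associated to this matrix has two connected components: the simple roots {alpha_4, alpha_5} form a chain of 2 nodes with a double edge at one end; the terminal node there is the unique short simple root (B_2), and {alpha_1, alpha_2, alpha_3, alpha_6, alpha_7, alpha_8, alpha_9} form a chain of 7 nodes with a double edge at one end; the terminal node there is the unique short simple root (B_7). A semisimple Lie algebra decomposes uniquely as the direct sum of simple ideals, one per connected component of its Dynkin diagram, so g ≅ B_2 ⊕ B_7 (dimension 10 + 105 = 115).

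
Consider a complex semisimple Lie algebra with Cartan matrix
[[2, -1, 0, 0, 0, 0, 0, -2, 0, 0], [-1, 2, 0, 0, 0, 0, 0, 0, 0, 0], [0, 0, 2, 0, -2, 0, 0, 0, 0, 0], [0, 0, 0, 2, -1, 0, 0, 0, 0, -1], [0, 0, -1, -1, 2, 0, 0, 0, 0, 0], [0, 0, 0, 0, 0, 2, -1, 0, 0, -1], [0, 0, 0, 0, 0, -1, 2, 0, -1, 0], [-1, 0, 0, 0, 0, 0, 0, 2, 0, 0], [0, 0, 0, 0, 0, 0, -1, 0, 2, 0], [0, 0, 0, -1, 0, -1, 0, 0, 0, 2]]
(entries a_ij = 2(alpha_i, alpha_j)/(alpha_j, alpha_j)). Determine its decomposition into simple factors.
B_3 ⊕ C_7

The diagram associated to this matrix has two connected components: the simple roots {alpha_1, alpha_2, alpha_8} form a chain of 3 nodes with a double edge at one end; the terminal node there is the unique short simple root (B_3), and {alpha_3, alpha_4, alpha_5, alpha_6, alpha_7, alpha_9, alpha_10} form a chain of 7 nodes with a double edge at one end; the terminal node there is the unique long simple root (C_7). A semisimple Lie algebra decomposes uniquely as the direct sum of simple ideals, one per connected component of its Dynkin diagram, so g ≅ B_3 ⊕ C_7 (dimension 21 + 105 = 126).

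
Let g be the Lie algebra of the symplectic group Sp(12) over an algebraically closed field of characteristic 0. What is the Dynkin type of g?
This is sp(12), which has dimension 12(12+1)/2 = 78 and rank 12/2 = 6. In the classification of classical Lie algebras, the symplectic algebra sp(2n) has type C_n; here n = 6, so the Dynkin diagram is a chain of 6 nodes with a double edge at one end; the terminal node there is the unique long simple root (C_6). Hence the type is C_6.

C_6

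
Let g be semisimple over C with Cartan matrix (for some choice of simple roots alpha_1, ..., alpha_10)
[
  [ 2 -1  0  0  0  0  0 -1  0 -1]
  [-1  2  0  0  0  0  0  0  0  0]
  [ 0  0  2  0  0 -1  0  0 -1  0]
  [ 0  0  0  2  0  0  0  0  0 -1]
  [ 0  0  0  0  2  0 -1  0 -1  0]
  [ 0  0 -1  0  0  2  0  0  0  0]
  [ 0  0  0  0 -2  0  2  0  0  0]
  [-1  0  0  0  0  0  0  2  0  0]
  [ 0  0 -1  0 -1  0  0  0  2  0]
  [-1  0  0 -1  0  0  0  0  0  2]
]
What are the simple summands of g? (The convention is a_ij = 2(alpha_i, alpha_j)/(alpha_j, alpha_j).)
type C_5 ⊕ type D_5

The diagram associated to this matrix has two connected components: the simple roots {alpha_3, alpha_5, alpha_6, alpha_7, alpha_9} form a chain of 5 nodes with a double edge at one end; the terminal node there is the unique long simple root (C_5), and {alpha_1, alpha_2, alpha_4, alpha_8, alpha_10} form a chain of 3 nodes with a fork of two nodes at one end (D_5). A semisimple Lie algebra decomposes uniquely as the direct sum of simple ideals, one per connected component of its Dynkin diagram, so g ≅ C_5 ⊕ D_5 (dimension 55 + 45 = 100).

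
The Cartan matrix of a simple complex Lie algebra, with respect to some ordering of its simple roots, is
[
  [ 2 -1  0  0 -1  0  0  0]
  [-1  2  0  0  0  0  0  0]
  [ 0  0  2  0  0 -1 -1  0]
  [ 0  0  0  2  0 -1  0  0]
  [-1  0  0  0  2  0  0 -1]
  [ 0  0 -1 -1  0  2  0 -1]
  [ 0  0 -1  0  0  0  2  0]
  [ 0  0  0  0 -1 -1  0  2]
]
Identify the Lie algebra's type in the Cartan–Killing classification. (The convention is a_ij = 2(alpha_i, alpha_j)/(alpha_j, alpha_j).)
The matrix has rank 8 with 2's on the diagonal. Reading the off-diagonal entries as Dynkin edges (a single edge where a_ij = a_ji = -1; a double or triple edge where a_ij * a_ji = 2 or 3), the diagram is a chain of 7 nodes with one extra node attached to the third node from one end (E_8). One simple-root ordering that puts it in standard form is (alpha_7, alpha_4, alpha_3, alpha_6, alpha_8, alpha_5, alpha_1, alpha_2). So the algebra is type E_8.

E_8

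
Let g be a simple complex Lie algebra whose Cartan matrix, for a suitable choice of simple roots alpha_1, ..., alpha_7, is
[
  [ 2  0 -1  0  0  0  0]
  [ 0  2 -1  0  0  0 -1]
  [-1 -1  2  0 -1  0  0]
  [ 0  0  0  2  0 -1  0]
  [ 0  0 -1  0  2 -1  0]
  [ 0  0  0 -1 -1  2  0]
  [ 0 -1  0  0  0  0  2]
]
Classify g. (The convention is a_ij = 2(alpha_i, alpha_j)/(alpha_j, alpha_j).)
E_7

The matrix has rank 7 with 2's on the diagonal. Reading the off-diagonal entries as Dynkin edges (a single edge where a_ij = a_ji = -1; a double or triple edge where a_ij * a_ji = 2 or 3), the diagram is a chain of 6 nodes with one extra node attached to the third node from one end (E_7). One simple-root ordering that puts it in standard form is (alpha_7, alpha_1, alpha_2, alpha_3, alpha_5, alpha_6, alpha_4). So the algebra is type E_7.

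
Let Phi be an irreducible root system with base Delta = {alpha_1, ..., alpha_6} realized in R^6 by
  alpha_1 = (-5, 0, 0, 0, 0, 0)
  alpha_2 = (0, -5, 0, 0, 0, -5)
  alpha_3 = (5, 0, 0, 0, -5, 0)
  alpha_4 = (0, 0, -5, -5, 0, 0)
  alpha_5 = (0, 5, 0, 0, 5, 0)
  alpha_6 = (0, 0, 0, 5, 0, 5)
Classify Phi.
Compute the Cartan integers a_ij = 2(alpha_i, alpha_j)/(alpha_j, alpha_j); the resulting 6x6 Cartan matrix is
[[2, 0, -1, 0, 0, 0], [0, 2, 0, 0, -1, -1], [-2, 0, 2, 0, -1, 0], [0, 0, 0, 2, 0, -1], [0, -1, -1, 0, 2, 0], [0, -1, 0, -1, 0, 2]].
The roots have two lengths (squared-length ratio 2:1); the short ones are alpha_{1}. The associated Dynkin diagram is a chain of 6 nodes with a double edge at one end; the terminal node there is the unique short simple root (B_6), so the type is B_6 (the algebra so(13)).

B_6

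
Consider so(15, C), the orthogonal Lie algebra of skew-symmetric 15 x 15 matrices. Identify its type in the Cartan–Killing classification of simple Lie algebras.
This is so(15) with 15 odd, which has dimension 15(15-1)/2 = 105 and rank (15-1)/2 = 7. In the classification of classical Lie algebras, the orthogonal algebra so(2n+1) in an odd number of variables has type B_n; here n = 7, so the Dynkin diagram is a chain of 7 nodes with a double edge at one end; the terminal node there is the unique short simple root (B_7). Hence the type is B_7.

B_7 (so(15))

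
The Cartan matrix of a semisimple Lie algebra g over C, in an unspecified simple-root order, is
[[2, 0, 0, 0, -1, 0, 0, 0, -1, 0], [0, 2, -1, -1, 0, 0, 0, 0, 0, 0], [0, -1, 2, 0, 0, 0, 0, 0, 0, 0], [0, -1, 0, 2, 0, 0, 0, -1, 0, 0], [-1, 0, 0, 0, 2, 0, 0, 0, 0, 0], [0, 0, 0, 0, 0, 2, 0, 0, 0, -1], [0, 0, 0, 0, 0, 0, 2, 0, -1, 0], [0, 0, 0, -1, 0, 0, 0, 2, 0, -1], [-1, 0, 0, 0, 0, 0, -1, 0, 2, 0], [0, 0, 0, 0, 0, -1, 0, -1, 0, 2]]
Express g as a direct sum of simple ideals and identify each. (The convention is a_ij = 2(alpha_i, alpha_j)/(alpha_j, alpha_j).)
The diagram associated to this matrix has two connected components: the simple roots {alpha_1, alpha_5, alpha_7, alpha_9} form a chain of 4 nodes with single edges (A_4), and {alpha_2, alpha_3, alpha_4, alpha_6, alpha_8, alpha_10} form a chain of 6 nodes with single edges (A_6). A semisimple Lie algebra decomposes uniquely as the direct sum of simple ideals, one per connected component of its Dynkin diagram, so g ≅ A_4 ⊕ A_6 (dimension 24 + 48 = 72).

A_4 (sl(5)) ⊕ A_6 (sl(7))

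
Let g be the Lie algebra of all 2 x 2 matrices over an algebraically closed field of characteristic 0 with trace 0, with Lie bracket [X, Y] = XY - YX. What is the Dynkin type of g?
A_1 (sl(2))

This is sl(2), which has dimension 2^2 - 1 = 3 and rank 2 - 1 = 1 (a Cartan subalgebra is the diagonal traceless matrices). In the classification of classical Lie algebras, the special linear algebra sl(n+1) has type A_n; here n = 1, so the Dynkin diagram is a chain of 1 nodes with single edges (A_1). Hence the type is A_1.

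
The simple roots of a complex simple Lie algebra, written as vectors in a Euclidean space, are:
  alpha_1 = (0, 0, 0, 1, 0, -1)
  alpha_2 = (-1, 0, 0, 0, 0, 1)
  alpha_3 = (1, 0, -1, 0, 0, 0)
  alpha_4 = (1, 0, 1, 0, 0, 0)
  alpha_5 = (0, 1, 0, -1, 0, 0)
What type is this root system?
D_5 (so(10))

Compute the Cartan integers a_ij = 2(alpha_i, alpha_j)/(alpha_j, alpha_j); the resulting 5x5 Cartan matrix is
[[2, -1, 0, 0, -1], [-1, 2, -1, -1, 0], [0, -1, 2, 0, 0], [0, -1, 0, 2, 0], [-1, 0, 0, 0, 2]].
All simple roots have the same length, so the diagram is simply laced. The associated Dynkin diagram is a chain of 3 nodes with a fork of two nodes at one end (D_5), so the type is D_5 (the algebra so(10)).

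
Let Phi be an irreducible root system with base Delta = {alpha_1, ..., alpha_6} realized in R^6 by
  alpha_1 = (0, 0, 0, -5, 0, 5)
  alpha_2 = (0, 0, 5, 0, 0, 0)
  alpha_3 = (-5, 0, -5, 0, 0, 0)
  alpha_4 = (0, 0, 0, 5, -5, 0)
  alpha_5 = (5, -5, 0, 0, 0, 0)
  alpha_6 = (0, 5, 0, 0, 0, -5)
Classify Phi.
Compute the Cartan integers a_ij = 2(alpha_i, alpha_j)/(alpha_j, alpha_j); the resulting 6x6 Cartan matrix is
[[2, 0, 0, -1, 0, -1], [0, 2, -1, 0, 0, 0], [0, -2, 2, 0, -1, 0], [-1, 0, 0, 2, 0, 0], [0, 0, -1, 0, 2, -1], [-1, 0, 0, 0, -1, 2]].
The roots have two lengths (squared-length ratio 2:1); the short ones are alpha_{2}. The associated Dynkin diagram is a chain of 6 nodes with a double edge at one end; the terminal node there is the unique short simple root (B_6), so the type is B_6 (the algebra so(13)).

B_6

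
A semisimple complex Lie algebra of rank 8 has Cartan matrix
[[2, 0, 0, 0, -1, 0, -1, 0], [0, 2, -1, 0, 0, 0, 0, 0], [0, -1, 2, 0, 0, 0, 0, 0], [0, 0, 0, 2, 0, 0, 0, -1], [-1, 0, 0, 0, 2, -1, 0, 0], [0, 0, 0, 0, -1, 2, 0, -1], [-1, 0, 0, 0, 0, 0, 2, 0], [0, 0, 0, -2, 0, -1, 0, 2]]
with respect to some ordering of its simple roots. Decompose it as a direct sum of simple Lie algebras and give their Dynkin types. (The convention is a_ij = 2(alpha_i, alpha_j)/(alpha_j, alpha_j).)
The diagram associated to this matrix has two connected components: the simple roots {alpha_2, alpha_3} form a chain of 2 nodes with single edges (A_2), and {alpha_1, alpha_4, alpha_5, alpha_6, alpha_7, alpha_8} form a chain of 6 nodes with a double edge at one end; the terminal node there is the unique short simple root (B_6). A semisimple Lie algebra decomposes uniquely as the direct sum of simple ideals, one per connected component of its Dynkin diagram, so g ≅ A_2 ⊕ B_6 (dimension 8 + 78 = 86).

A2 ⊕ B6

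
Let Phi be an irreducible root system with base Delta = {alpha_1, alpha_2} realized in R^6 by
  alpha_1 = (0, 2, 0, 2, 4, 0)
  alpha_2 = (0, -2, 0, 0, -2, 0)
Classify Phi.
G_2

Compute the Cartan integers a_ij = 2(alpha_i, alpha_j)/(alpha_j, alpha_j); the resulting 2x2 Cartan matrix is
[[2, -3], [-1, 2]].
The roots have two lengths (squared-length ratio 3:1); the short ones are alpha_{2}. The associated Dynkin diagram is two nodes joined by a triple edge (G_2), so the type is G_2.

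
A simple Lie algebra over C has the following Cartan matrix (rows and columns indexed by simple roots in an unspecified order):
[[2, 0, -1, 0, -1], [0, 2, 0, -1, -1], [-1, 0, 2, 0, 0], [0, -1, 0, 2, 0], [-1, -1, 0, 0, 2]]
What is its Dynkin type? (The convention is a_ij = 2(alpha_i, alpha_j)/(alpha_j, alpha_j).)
The matrix has rank 5 with 2's on the diagonal. Reading the off-diagonal entries as Dynkin edges (a single edge where a_ij = a_ji = -1; a double or triple edge where a_ij * a_ji = 2 or 3), the diagram is a chain of 5 nodes with single edges (A_5). One simple-root ordering that puts it in standard form is (alpha_3, alpha_1, alpha_5, alpha_2, alpha_4). So the algebra is type A_5, i.e. sl(6).

A_5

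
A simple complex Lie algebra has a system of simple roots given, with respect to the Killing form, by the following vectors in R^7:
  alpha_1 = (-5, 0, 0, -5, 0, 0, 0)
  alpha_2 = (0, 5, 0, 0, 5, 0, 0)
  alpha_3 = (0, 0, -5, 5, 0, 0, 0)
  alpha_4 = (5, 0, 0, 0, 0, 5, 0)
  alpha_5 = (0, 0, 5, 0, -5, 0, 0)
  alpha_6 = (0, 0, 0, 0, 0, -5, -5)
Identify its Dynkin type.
Compute the Cartan integers a_ij = 2(alpha_i, alpha_j)/(alpha_j, alpha_j); the resulting 6x6 Cartan matrix is
[[2, 0, -1, -1, 0, 0], [0, 2, 0, 0, -1, 0], [-1, 0, 2, 0, -1, 0], [-1, 0, 0, 2, 0, -1], [0, -1, -1, 0, 2, 0], [0, 0, 0, -1, 0, 2]].
All simple roots have the same length, so the diagram is simply laced. The associated Dynkin diagram is a chain of 6 nodes with single edges (A_6), so the type is A_6 (the algebra sl(7)).

A_6 (sl(7))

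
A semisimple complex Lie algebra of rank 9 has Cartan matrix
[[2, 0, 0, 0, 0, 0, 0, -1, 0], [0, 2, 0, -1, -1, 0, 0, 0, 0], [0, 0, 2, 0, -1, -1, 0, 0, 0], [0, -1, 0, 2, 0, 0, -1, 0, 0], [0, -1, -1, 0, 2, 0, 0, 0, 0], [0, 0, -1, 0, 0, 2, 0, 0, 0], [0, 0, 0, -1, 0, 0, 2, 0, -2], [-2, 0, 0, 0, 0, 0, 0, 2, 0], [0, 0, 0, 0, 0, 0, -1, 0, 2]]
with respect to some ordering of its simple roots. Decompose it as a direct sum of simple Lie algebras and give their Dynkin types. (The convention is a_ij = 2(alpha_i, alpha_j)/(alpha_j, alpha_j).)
B2 ⊕ B7

The diagram associated to this matrix has two connected components: the simple roots {alpha_1, alpha_8} form a chain of 2 nodes with a double edge at one end; the terminal node there is the unique short simple root (B_2), and {alpha_2, alpha_3, alpha_4, alpha_5, alpha_6, alpha_7, alpha_9} form a chain of 7 nodes with a double edge at one end; the terminal node there is the unique short simple root (B_7). A semisimple Lie algebra decomposes uniquely as the direct sum of simple ideals, one per connected component of its Dynkin diagram, so g ≅ B_2 ⊕ B_7 (dimension 10 + 105 = 115).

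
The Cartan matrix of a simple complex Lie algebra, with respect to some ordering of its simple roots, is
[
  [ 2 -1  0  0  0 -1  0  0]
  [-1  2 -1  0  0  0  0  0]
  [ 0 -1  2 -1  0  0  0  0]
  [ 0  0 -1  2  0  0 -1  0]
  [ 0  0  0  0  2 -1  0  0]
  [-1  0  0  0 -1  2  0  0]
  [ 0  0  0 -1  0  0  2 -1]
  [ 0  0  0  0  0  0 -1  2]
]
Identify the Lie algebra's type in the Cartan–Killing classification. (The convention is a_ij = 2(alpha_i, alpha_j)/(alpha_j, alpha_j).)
The matrix has rank 8 with 2's on the diagonal. Reading the off-diagonal entries as Dynkin edges (a single edge where a_ij = a_ji = -1; a double or triple edge where a_ij * a_ji = 2 or 3), the diagram is a chain of 8 nodes with single edges (A_8). One simple-root ordering that puts it in standard form is (alpha_5, alpha_6, alpha_1, alpha_2, alpha_3, alpha_4, alpha_7, alpha_8). So the algebra is type A_8, i.e. sl(9).

A_8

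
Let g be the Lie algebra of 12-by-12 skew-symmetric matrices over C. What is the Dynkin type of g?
This is so(12) with 12 even, which has dimension 12(12-1)/2 = 66 and rank 12/2 = 6. In the classification of classical Lie algebras, the orthogonal algebra so(2n) in an even number of variables has type D_n; here n = 6, so the Dynkin diagram is a chain of 4 nodes with a fork of two nodes at one end (D_6). Hence the type is D_6.

D_6 (so(12))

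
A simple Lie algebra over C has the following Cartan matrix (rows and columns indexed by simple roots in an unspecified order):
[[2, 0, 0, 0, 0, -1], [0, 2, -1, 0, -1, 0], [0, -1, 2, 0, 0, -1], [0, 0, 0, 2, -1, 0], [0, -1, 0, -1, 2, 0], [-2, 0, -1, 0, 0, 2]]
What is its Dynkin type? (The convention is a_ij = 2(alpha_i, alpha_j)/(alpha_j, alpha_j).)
The matrix has rank 6 with 2's on the diagonal. Reading the off-diagonal entries as Dynkin edges (a single edge where a_ij = a_ji = -1; a double or triple edge where a_ij * a_ji = 2 or 3), the diagram is a chain of 6 nodes with a double edge at one end; the terminal node there is the unique short simple root (B_6). One simple-root ordering that puts it in standard form is (alpha_4, alpha_5, alpha_2, alpha_3, alpha_6, alpha_1). So the algebra is type B_6, i.e. so(13).

B_6 (so(13))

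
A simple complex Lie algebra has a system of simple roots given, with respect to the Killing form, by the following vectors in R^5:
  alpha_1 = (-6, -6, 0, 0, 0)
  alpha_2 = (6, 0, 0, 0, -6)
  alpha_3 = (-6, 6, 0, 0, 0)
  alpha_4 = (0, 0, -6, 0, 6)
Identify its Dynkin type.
D_4

Compute the Cartan integers a_ij = 2(alpha_i, alpha_j)/(alpha_j, alpha_j); the resulting 4x4 Cartan matrix is
[[2, -1, 0, 0], [-1, 2, -1, -1], [0, -1, 2, 0], [0, -1, 0, 2]].
All simple roots have the same length, so the diagram is simply laced. The associated Dynkin diagram is a chain of 2 nodes with a fork of two nodes at one end (D_4), so the type is D_4 (the algebra so(8)).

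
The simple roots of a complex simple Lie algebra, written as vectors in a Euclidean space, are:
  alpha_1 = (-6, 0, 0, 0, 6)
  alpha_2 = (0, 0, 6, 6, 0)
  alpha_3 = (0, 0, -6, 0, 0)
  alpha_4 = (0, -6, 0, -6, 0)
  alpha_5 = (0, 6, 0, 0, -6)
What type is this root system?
type B_5

Compute the Cartan integers a_ij = 2(alpha_i, alpha_j)/(alpha_j, alpha_j); the resulting 5x5 Cartan matrix is
[[2, 0, 0, 0, -1], [0, 2, -2, -1, 0], [0, -1, 2, 0, 0], [0, -1, 0, 2, -1], [-1, 0, 0, -1, 2]].
The roots have two lengths (squared-length ratio 2:1); the short ones are alpha_{3}. The associated Dynkin diagram is a chain of 5 nodes with a double edge at one end; the terminal node there is the unique short simple root (B_5), so the type is B_5 (the algebra so(11)).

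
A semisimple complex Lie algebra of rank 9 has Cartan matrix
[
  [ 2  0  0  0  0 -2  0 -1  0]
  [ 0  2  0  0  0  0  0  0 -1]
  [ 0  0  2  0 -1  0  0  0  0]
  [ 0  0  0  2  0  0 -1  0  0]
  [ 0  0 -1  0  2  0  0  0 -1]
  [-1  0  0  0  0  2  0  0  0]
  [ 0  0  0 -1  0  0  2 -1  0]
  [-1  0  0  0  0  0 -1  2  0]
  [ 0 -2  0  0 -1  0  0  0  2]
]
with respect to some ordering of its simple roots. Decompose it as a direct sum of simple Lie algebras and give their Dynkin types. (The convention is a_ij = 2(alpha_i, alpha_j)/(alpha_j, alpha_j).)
The diagram associated to this matrix has two connected components: the simple roots {alpha_2, alpha_3, alpha_5, alpha_9} form a chain of 4 nodes with a double edge at one end; the terminal node there is the unique short simple root (B_4), and {alpha_1, alpha_4, alpha_6, alpha_7, alpha_8} form a chain of 5 nodes with a double edge at one end; the terminal node there is the unique short simple root (B_5). A semisimple Lie algebra decomposes uniquely as the direct sum of simple ideals, one per connected component of its Dynkin diagram, so g ≅ B_4 ⊕ B_5 (dimension 36 + 55 = 91).

type B_4 ⊕ type B_5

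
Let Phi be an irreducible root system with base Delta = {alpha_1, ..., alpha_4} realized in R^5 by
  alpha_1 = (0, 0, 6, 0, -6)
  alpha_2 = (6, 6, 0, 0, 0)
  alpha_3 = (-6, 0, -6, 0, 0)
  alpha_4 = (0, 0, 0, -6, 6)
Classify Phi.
type A_4

Compute the Cartan integers a_ij = 2(alpha_i, alpha_j)/(alpha_j, alpha_j); the resulting 4x4 Cartan matrix is
[[2, 0, -1, -1], [0, 2, -1, 0], [-1, -1, 2, 0], [-1, 0, 0, 2]].
All simple roots have the same length, so the diagram is simply laced. The associated Dynkin diagram is a chain of 4 nodes with single edges (A_4), so the type is A_4 (the algebra sl(5)).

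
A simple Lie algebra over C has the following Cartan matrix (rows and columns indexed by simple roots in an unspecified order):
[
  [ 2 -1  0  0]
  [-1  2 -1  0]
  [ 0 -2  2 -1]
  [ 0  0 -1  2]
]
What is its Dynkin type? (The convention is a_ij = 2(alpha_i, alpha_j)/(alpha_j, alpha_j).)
The matrix has rank 4 with 2's on the diagonal. Reading the off-diagonal entries as Dynkin edges (a single edge where a_ij = a_ji = -1; a double or triple edge where a_ij * a_ji = 2 or 3), the diagram is a chain of 4 nodes with a double edge between the middle two (F_4). One simple-root ordering that puts it in standard form is (alpha_4, alpha_3, alpha_2, alpha_1). So the algebra is type F_4.

type F_4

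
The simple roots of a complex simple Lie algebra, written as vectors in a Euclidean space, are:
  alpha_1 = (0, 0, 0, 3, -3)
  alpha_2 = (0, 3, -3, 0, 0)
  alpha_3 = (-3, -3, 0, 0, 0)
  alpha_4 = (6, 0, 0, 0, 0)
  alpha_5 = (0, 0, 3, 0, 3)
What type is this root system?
C5

Compute the Cartan integers a_ij = 2(alpha_i, alpha_j)/(alpha_j, alpha_j); the resulting 5x5 Cartan matrix is
[[2, 0, 0, 0, -1], [0, 2, -1, 0, -1], [0, -1, 2, -1, 0], [0, 0, -2, 2, 0], [-1, -1, 0, 0, 2]].
The roots have two lengths (squared-length ratio 2:1); the short ones are alpha_{1,2,3,5}. The associated Dynkin diagram is a chain of 5 nodes with a double edge at one end; the terminal node there is the unique long simple root (C_5), so the type is C_5 (the algebra sp(10)).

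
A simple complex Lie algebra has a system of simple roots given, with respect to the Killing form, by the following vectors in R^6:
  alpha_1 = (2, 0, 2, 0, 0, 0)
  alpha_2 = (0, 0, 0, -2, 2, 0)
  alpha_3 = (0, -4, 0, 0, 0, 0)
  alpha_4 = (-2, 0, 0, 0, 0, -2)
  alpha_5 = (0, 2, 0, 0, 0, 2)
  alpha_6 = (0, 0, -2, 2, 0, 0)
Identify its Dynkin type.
Compute the Cartan integers a_ij = 2(alpha_i, alpha_j)/(alpha_j, alpha_j); the resulting 6x6 Cartan matrix is
[[2, 0, 0, -1, 0, -1], [0, 2, 0, 0, 0, -1], [0, 0, 2, 0, -2, 0], [-1, 0, 0, 2, -1, 0], [0, 0, -1, -1, 2, 0], [-1, -1, 0, 0, 0, 2]].
The roots have two lengths (squared-length ratio 2:1); the short ones are alpha_{1,2,4,5,6}. The associated Dynkin diagram is a chain of 6 nodes with a double edge at one end; the terminal node there is the unique long simple root (C_6), so the type is C_6 (the algebra sp(12)).

C6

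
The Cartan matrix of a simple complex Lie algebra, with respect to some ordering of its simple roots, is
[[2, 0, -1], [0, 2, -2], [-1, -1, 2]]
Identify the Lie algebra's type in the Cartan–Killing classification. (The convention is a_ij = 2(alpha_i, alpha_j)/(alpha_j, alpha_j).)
The matrix has rank 3 with 2's on the diagonal. Reading the off-diagonal entries as Dynkin edges (a single edge where a_ij = a_ji = -1; a double or triple edge where a_ij * a_ji = 2 or 3), the diagram is a chain of 3 nodes with a double edge at one end; the terminal node there is the unique long simple root (C_3). One simple-root ordering that puts it in standard form is (alpha_1, alpha_3, alpha_2). So the algebra is type C_3, i.e. sp(6).

C_3 (sp(6))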